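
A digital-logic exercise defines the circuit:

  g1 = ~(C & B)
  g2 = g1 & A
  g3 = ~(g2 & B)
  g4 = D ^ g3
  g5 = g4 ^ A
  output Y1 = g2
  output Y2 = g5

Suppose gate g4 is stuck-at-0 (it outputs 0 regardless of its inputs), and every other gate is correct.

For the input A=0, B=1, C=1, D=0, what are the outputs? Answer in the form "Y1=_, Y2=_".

Propagate with g4 forced: g1=0, g2=0, g3=1, g4=0 [stuck-at-0], g5=0.
So the outputs are Y1=0, Y2=0. (Without the fault they would be Y1=0, Y2=1.)

Y1=0, Y2=0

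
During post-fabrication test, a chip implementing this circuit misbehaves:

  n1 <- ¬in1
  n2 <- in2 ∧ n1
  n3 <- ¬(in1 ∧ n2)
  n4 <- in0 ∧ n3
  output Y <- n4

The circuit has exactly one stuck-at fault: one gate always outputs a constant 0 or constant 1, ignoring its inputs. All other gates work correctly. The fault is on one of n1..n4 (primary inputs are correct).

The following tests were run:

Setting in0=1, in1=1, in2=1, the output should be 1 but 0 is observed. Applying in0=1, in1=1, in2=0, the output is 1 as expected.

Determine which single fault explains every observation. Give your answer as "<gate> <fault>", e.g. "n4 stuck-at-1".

Fault-free values for test 1 (in0=1, in1=1, in2=1): n1=0, n2=0, n3=1, n4=1, giving Y=1. Observed 0.
Test 1: faults giving observed 0 are {n1 stuck-at-1, n2 stuck-at-1, n3 stuck-at-0, n4 stuck-at-0}.
Test 2 (in0=1, in1=1, in2=0): fault-free n1=0, n2=0, n3=1, n4=1 → 1; observed 1. Eliminates n2 stuck-at-1, n3 stuck-at-0, n4 stuck-at-0.
Only n1 stuck-at-1 is consistent with every test.

n1 stuck-at-1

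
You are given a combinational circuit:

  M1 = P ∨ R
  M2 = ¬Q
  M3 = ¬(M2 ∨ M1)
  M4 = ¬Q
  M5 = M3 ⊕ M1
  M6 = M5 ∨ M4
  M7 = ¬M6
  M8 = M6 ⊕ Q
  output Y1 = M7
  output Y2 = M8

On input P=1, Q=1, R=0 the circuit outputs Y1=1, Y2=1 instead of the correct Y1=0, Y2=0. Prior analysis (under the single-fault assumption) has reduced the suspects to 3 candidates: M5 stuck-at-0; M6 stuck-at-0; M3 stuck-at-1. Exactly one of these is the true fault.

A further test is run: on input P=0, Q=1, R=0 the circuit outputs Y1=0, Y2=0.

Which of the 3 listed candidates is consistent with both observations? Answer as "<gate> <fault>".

M3 stuck-at-1

Evaluate each candidate on input P=0, Q=1, R=0:
  M5 stuck-at-0: M1=0, M2=0, M3=1, M4=0, M5=0 [stuck-at-0], M6=0, M7=1, M8=1 → Y1=1, Y2=1 — eliminated
  M6 stuck-at-0: M1=0, M2=0, M3=1, M4=0, M5=1, M6=0 [stuck-at-0], M7=1, M8=1 → Y1=1, Y2=1 — eliminated
  M3 stuck-at-1: M1=0, M2=0, M3=1 [stuck-at-1], M4=0, M5=1, M6=1, M7=0, M8=0 → Y1=0, Y2=0 — matches
Only M3 stuck-at-1 reproduces the observed Y1=0, Y2=0.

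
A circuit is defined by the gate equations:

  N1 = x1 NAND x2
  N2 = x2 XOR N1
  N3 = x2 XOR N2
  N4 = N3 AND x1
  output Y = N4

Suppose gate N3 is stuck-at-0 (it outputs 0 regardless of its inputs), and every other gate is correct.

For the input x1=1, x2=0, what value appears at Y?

0

Propagate with N3 forced: N1=1, N2=1, N3=0 [stuck-at-0], N4=0.
So Y = 0. (Without the fault it would be 1.)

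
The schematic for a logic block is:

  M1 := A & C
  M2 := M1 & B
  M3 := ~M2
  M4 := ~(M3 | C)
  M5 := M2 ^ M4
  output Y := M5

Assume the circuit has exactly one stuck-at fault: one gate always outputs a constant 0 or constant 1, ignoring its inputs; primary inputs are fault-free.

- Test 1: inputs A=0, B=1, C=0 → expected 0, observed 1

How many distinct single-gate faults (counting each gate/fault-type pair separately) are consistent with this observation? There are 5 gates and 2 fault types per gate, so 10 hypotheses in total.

Fault-free: M1=0, M2=0, M3=1, M4=0, M5=0 → 0. Observed 1.
  M1 stuck-at-0: output 0 ✗
  M1 stuck-at-1: output 0 ✗
  M2 stuck-at-0: output 0 ✗
  M2 stuck-at-1: output 0 ✗
  M3 stuck-at-0: output 1 ✓
  M3 stuck-at-1: output 0 ✗
  M4 stuck-at-0: output 0 ✗
  M4 stuck-at-1: output 1 ✓
  M5 stuck-at-0: output 0 ✗
  M5 stuck-at-1: output 1 ✓
Consistent faults: {M3 stuck-at-0, M4 stuck-at-1, M5 stuck-at-1} — 3 in all.

3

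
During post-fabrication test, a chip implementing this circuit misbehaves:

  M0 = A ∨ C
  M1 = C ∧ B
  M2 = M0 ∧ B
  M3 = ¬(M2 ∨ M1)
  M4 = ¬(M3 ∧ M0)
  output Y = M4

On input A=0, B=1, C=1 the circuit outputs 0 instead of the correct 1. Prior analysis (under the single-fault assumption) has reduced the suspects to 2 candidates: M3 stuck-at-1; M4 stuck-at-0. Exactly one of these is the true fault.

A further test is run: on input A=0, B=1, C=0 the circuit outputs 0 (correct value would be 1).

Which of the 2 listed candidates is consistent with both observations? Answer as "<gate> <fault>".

M4 stuck-at-0

Evaluate each candidate on input A=0, B=1, C=0:
  M3 stuck-at-1: M0=0, M1=0, M2=0, M3=1 [stuck-at-1], M4=1 → 1 — eliminated
  M4 stuck-at-0: M0=0, M1=0, M2=0, M3=1, M4=0 [stuck-at-0] → 0 — matches
Only M4 stuck-at-0 reproduces the observed 0.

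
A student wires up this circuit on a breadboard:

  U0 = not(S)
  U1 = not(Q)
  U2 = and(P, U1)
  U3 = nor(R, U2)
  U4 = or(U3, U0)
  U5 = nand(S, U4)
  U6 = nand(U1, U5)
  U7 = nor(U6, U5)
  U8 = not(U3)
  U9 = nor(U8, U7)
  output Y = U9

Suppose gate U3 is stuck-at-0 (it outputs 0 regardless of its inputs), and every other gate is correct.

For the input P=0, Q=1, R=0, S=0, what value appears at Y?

0

Propagate with U3 forced: U0=1, U1=0, U2=0, U3=0 [stuck-at-0], U4=1, U5=1, U6=1, U7=0, U8=1, U9=0.
So Y = 0. (Without the fault it would be 1.)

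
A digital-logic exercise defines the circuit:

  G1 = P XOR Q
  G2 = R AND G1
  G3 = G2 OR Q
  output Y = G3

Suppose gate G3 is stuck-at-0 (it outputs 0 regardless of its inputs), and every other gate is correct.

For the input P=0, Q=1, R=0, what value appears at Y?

Propagate with G3 forced: G1=1, G2=0, G3=0 [stuck-at-0].
So Y = 0. (Without the fault it would be 1.)

0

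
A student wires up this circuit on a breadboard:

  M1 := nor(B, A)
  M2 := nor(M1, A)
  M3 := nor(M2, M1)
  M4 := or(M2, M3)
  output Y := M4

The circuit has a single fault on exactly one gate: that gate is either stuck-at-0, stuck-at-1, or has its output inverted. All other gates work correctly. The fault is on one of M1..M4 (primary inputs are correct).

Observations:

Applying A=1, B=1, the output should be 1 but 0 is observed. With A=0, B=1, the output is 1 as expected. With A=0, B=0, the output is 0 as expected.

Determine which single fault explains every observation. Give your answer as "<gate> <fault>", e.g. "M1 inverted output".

M3 stuck-at-0

Fault-free values for test 1 (A=1, B=1): M1=0, M2=0, M3=1, M4=1, giving Y=1. Observed 0.
Test 1: faults giving observed 0 are {M1 stuck-at-1, M1 inverted output, M3 stuck-at-0, M3 inverted output, M4 stuck-at-0, M4 inverted output}.
Test 2 (A=0, B=1): fault-free M1=0, M2=1, M3=0, M4=1 → 1; observed 1. Eliminates M1 stuck-at-1, M1 inverted output, M4 stuck-at-0, M4 inverted output.
Test 3 (A=0, B=0): fault-free M1=1, M2=0, M3=0, M4=0 → 0; observed 0. Eliminates M3 inverted output.
Only M3 stuck-at-0 is consistent with every test.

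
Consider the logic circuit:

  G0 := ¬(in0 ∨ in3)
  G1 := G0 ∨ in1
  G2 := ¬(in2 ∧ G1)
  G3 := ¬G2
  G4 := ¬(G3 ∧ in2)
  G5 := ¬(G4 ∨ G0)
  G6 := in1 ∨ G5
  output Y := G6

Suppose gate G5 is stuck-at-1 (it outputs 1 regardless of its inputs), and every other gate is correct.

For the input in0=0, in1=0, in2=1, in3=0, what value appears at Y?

Propagate with G5 forced: G0=1, G1=1, G2=0, G3=1, G4=0, G5=1 [stuck-at-1], G6=1.
So Y = 1. (Without the fault it would be 0.)

1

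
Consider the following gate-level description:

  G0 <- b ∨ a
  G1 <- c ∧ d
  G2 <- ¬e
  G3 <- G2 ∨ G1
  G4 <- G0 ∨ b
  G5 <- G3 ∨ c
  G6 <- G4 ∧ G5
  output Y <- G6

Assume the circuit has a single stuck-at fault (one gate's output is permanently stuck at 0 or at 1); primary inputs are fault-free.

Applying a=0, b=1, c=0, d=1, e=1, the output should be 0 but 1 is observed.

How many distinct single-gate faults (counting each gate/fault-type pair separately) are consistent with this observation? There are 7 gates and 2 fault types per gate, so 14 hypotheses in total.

Fault-free: G0=1, G1=0, G2=0, G3=0, G4=1, G5=0, G6=0 → 0. Observed 1.
  G0 stuck-at-0: output 0 ✗
  G0 stuck-at-1: output 0 ✗
  G1 stuck-at-0: output 0 ✗
  G1 stuck-at-1: output 1 ✓
  G2 stuck-at-0: output 0 ✗
  G2 stuck-at-1: output 1 ✓
  G3 stuck-at-0: output 0 ✗
  G3 stuck-at-1: output 1 ✓
  G4 stuck-at-0: output 0 ✗
  G4 stuck-at-1: output 0 ✗
  G5 stuck-at-0: output 0 ✗
  G5 stuck-at-1: output 1 ✓
  G6 stuck-at-0: output 0 ✗
  G6 stuck-at-1: output 1 ✓
Consistent faults: {G1 stuck-at-1, G2 stuck-at-1, G3 stuck-at-1, G5 stuck-at-1, G6 stuck-at-1} — 5 in all.

5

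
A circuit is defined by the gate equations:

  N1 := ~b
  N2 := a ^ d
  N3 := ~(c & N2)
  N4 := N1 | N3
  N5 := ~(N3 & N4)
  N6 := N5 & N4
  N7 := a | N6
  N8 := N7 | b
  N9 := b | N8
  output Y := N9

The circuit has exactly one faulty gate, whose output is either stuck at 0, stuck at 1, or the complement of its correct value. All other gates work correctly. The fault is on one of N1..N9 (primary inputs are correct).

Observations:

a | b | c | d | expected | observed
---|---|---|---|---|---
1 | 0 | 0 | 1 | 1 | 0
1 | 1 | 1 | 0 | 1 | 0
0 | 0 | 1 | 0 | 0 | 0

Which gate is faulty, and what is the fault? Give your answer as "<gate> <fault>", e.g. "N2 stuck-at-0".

Fault-free values for test 1 (a=1, b=0, c=0, d=1): N1=1, N2=0, N3=1, N4=1, N5=0, N6=0, N7=1, N8=1, N9=1, giving Y=1. Observed 0.
Test 1: faults giving observed 0 are {N7 stuck-at-0, N7 inverted output, N8 stuck-at-0, N8 inverted output, N9 stuck-at-0, N9 inverted output}.
Test 2 (a=1, b=1, c=1, d=0): fault-free N1=0, N2=1, N3=0, N4=0, N5=1, N6=0, N7=1, N8=1, N9=1 → 1; observed 0. Eliminates N7 stuck-at-0, N7 inverted output, N8 stuck-at-0, N8 inverted output.
Test 3 (a=0, b=0, c=1, d=0): fault-free N1=1, N2=0, N3=1, N4=1, N5=0, N6=0, N7=0, N8=0, N9=0 → 0; observed 0. Eliminates N9 inverted output.
Only N9 stuck-at-0 is consistent with every test.

N9 stuck-at-0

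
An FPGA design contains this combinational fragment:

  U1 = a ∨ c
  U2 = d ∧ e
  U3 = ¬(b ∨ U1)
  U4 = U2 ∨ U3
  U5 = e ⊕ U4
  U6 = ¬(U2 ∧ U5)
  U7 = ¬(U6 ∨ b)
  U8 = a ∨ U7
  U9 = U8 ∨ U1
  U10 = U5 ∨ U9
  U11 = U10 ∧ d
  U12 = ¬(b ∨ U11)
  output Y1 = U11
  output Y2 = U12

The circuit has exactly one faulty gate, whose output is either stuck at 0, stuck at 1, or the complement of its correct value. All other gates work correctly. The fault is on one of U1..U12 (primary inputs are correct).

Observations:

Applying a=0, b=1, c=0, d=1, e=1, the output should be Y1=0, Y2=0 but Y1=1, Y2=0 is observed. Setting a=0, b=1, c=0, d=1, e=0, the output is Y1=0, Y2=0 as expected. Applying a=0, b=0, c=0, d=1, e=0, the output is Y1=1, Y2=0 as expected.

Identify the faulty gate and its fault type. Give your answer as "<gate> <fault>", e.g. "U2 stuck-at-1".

U2 stuck-at-0

Fault-free values for test 1 (a=0, b=1, c=0, d=1, e=1): U1=0, U2=1, U3=0, U4=1, U5=0, U6=1, U7=0, U8=0, U9=0, U10=0, U11=0, U12=0, giving Y1=0, Y2=0. Observed Y1=1, Y2=0.
Test 1: faults giving observed Y1=1, Y2=0 are {U1 stuck-at-1, U1 inverted output, U2 stuck-at-0, U2 inverted output, U4 stuck-at-0, U4 inverted output, U5 stuck-at-1, U5 inverted output, U7 stuck-at-1, U7 inverted output, U8 stuck-at-1, U8 inverted output, U9 stuck-at-1, U9 inverted output, U10 stuck-at-1, U10 inverted output, U11 stuck-at-1, U11 inverted output}.
Test 2 (a=0, b=1, c=0, d=1, e=0): fault-free U1=0, U2=0, U3=0, U4=0, U5=0, U6=1, U7=0, U8=0, U9=0, U10=0, U11=0, U12=0 → Y1=0, Y2=0; observed Y1=0, Y2=0. Eliminates U1 stuck-at-1, U1 inverted output, U2 inverted output, U4 inverted output, U5 stuck-at-1, U5 inverted output, U7 stuck-at-1, U7 inverted output, U8 stuck-at-1, U8 inverted output, U9 stuck-at-1, U9 inverted output, U10 stuck-at-1, U10 inverted output, U11 stuck-at-1, U11 inverted output.
Test 3 (a=0, b=0, c=0, d=1, e=0): fault-free U1=0, U2=0, U3=1, U4=1, U5=1, U6=1, U7=0, U8=0, U9=0, U10=1, U11=1, U12=0 → Y1=1, Y2=0; observed Y1=1, Y2=0. Eliminates U4 stuck-at-0.
Only U2 stuck-at-0 is consistent with every test.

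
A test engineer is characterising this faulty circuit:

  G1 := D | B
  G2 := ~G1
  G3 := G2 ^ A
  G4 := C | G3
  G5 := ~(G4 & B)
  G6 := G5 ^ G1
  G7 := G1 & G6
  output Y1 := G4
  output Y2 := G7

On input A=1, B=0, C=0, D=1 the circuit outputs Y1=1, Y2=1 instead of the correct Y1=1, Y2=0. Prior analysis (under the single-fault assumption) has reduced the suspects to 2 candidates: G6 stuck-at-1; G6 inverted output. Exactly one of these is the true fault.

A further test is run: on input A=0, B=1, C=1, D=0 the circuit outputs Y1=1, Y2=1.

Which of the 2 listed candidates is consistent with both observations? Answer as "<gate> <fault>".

Evaluate each candidate on input A=0, B=1, C=1, D=0:
  G6 stuck-at-1: G1=1, G2=0, G3=0, G4=1, G5=0, G6=1 [stuck-at-1], G7=1 → Y1=1, Y2=1 — matches
  G6 inverted output: G1=1, G2=0, G3=0, G4=1, G5=0, G6=0 [inverted output], G7=0 → Y1=1, Y2=0 — eliminated
Only G6 stuck-at-1 reproduces the observed Y1=1, Y2=1.

G6 stuck-at-1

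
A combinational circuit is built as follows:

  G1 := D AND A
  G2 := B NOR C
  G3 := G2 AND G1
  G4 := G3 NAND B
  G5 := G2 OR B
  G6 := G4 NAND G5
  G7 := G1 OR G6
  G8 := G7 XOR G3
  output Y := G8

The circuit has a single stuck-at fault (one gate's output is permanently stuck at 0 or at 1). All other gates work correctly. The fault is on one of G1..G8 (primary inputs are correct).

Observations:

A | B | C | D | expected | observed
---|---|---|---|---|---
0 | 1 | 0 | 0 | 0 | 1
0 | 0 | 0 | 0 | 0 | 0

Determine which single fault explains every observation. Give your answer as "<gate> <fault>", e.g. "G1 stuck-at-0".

Fault-free values for test 1 (A=0, B=1, C=0, D=0): G1=0, G2=0, G3=0, G4=1, G5=1, G6=0, G7=0, G8=0, giving Y=0. Observed 1.
Test 1: faults giving observed 1 are {G1 stuck-at-1, G4 stuck-at-0, G5 stuck-at-0, G6 stuck-at-1, G7 stuck-at-1, G8 stuck-at-1}.
Test 2 (A=0, B=0, C=0, D=0): fault-free G1=0, G2=1, G3=0, G4=1, G5=1, G6=0, G7=0, G8=0 → 0; observed 0. Eliminates G4 stuck-at-0, G5 stuck-at-0, G6 stuck-at-1, G7 stuck-at-1, G8 stuck-at-1.
Only G1 stuck-at-1 is consistent with every test.

G1 stuck-at-1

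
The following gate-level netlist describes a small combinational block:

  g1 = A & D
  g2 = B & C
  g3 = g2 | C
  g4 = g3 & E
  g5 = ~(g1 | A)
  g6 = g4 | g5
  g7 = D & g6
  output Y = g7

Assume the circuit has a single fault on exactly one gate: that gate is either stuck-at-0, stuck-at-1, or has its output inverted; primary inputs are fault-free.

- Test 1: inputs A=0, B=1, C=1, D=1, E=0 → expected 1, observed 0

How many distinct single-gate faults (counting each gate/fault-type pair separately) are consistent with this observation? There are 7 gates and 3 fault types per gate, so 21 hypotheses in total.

Fault-free: g1=0, g2=1, g3=1, g4=0, g5=1, g6=1, g7=1 → 1. Observed 0.
  g1: stuck-at-1, inverted output ✓; others ✗
  g2: none of the 3 fault types match ✗
  g3: none of the 3 fault types match ✗
  g4: none of the 3 fault types match ✗
  g5: stuck-at-0, inverted output ✓; others ✗
  g6: stuck-at-0, inverted output ✓; others ✗
  g7: stuck-at-0, inverted output ✓; others ✗
Consistent faults: {g1 stuck-at-1, g1 inverted output, g5 stuck-at-0, g5 inverted output, g6 stuck-at-0, g6 inverted output, g7 stuck-at-0, g7 inverted output} — 8 in all.

8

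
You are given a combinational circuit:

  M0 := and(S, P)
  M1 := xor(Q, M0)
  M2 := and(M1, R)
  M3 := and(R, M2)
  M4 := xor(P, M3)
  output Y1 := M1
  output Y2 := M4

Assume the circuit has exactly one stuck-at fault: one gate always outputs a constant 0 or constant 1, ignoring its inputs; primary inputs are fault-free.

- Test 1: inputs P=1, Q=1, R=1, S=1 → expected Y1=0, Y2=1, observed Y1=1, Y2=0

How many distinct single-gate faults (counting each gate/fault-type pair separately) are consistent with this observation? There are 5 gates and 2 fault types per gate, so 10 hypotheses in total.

Fault-free: M0=1, M1=0, M2=0, M3=0, M4=1 → Y1=0, Y2=1. Observed Y1=1, Y2=0.
  M0 stuck-at-0: output Y1=1, Y2=0 ✓
  M0 stuck-at-1: output Y1=0, Y2=1 ✗
  M1 stuck-at-0: output Y1=0, Y2=1 ✗
  M1 stuck-at-1: output Y1=1, Y2=0 ✓
  M2 stuck-at-0: output Y1=0, Y2=1 ✗
  M2 stuck-at-1: output Y1=0, Y2=0 ✗
  M3 stuck-at-0: output Y1=0, Y2=1 ✗
  M3 stuck-at-1: output Y1=0, Y2=0 ✗
  M4 stuck-at-0: output Y1=0, Y2=0 ✗
  M4 stuck-at-1: output Y1=0, Y2=1 ✗
Consistent faults: {M0 stuck-at-0, M1 stuck-at-1} — 2 in all.

2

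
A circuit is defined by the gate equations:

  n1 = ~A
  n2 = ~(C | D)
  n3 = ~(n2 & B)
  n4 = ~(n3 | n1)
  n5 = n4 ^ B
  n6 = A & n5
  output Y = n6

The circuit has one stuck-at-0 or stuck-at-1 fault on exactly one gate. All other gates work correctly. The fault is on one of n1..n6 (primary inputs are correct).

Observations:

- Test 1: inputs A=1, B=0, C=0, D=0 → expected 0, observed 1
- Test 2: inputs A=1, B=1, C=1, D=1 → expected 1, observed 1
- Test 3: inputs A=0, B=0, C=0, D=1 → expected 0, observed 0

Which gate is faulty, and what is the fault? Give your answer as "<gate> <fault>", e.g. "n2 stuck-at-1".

n5 stuck-at-1

Fault-free values for test 1 (A=1, B=0, C=0, D=0): n1=0, n2=1, n3=1, n4=0, n5=0, n6=0, giving Y=0. Observed 1.
Test 1: faults giving observed 1 are {n3 stuck-at-0, n4 stuck-at-1, n5 stuck-at-1, n6 stuck-at-1}.
Test 2 (A=1, B=1, C=1, D=1): fault-free n1=0, n2=0, n3=1, n4=0, n5=1, n6=1 → 1; observed 1. Eliminates n3 stuck-at-0, n4 stuck-at-1.
Test 3 (A=0, B=0, C=0, D=1): fault-free n1=1, n2=0, n3=1, n4=0, n5=0, n6=0 → 0; observed 0. Eliminates n6 stuck-at-1.
Only n5 stuck-at-1 is consistent with every test.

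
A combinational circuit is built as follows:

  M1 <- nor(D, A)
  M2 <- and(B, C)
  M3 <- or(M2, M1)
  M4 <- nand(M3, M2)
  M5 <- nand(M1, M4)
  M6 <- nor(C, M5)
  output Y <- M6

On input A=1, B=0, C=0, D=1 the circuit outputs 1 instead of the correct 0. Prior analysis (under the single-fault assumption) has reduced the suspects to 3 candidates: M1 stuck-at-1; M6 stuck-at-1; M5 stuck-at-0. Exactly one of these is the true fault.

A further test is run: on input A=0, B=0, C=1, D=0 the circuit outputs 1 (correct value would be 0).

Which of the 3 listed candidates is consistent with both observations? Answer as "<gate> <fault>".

Evaluate each candidate on input A=0, B=0, C=1, D=0:
  M1 stuck-at-1: M1=1 [stuck-at-1], M2=0, M3=1, M4=1, M5=0, M6=0 → 0 — eliminated
  M6 stuck-at-1: M1=1, M2=0, M3=1, M4=1, M5=0, M6=1 [stuck-at-1] → 1 — matches
  M5 stuck-at-0: M1=1, M2=0, M3=1, M4=1, M5=0 [stuck-at-0], M6=0 → 0 — eliminated
Only M6 stuck-at-1 reproduces the observed 1.

M6 stuck-at-1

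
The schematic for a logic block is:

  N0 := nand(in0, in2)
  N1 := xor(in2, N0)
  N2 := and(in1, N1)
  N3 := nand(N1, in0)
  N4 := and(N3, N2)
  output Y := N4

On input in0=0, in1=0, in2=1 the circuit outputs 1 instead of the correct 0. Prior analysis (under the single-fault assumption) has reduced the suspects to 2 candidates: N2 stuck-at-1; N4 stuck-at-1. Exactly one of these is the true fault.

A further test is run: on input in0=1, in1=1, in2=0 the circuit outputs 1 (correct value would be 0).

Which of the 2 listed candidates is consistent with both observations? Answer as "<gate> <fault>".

Evaluate each candidate on input in0=1, in1=1, in2=0:
  N2 stuck-at-1: N0=1, N1=1, N2=1 [stuck-at-1], N3=0, N4=0 → 0 — eliminated
  N4 stuck-at-1: N0=1, N1=1, N2=1, N3=0, N4=1 [stuck-at-1] → 1 — matches
Only N4 stuck-at-1 reproduces the observed 1.

N4 stuck-at-1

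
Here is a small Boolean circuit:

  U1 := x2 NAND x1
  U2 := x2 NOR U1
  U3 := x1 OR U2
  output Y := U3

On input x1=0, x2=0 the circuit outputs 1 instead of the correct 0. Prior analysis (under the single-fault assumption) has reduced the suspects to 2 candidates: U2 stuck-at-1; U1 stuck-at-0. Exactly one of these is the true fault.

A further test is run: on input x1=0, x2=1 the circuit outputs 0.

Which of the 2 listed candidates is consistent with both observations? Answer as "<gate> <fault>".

Evaluate each candidate on input x1=0, x2=1:
  U2 stuck-at-1: U1=1, U2=1 [stuck-at-1], U3=1 → 1 — eliminated
  U1 stuck-at-0: U1=0 [stuck-at-0], U2=0, U3=0 → 0 — matches
Only U1 stuck-at-0 reproduces the observed 0.

U1 stuck-at-0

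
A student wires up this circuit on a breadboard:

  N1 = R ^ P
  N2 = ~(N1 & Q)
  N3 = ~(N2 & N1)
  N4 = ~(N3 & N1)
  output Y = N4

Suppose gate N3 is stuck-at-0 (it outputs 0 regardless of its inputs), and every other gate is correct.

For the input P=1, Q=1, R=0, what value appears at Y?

Propagate with N3 forced: N1=1, N2=0, N3=0 [stuck-at-0], N4=1.
So Y = 1. (Without the fault it would be 0.)

1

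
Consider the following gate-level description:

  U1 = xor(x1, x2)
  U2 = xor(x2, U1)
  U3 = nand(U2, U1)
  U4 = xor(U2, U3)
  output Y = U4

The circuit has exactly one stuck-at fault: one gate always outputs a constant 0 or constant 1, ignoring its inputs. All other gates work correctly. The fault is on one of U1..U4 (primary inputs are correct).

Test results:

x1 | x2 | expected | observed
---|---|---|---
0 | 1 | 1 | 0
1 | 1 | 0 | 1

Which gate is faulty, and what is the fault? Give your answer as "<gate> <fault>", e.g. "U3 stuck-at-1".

Fault-free values for test 1 (x1=0, x2=1): U1=1, U2=0, U3=1, U4=1, giving Y=1. Observed 0.
Test 1: faults giving observed 0 are {U1 stuck-at-0, U3 stuck-at-0, U4 stuck-at-0}.
Test 2 (x1=1, x2=1): fault-free U1=0, U2=1, U3=1, U4=0 → 0; observed 1. Eliminates U1 stuck-at-0, U4 stuck-at-0.
Only U3 stuck-at-0 is consistent with every test.

U3 stuck-at-0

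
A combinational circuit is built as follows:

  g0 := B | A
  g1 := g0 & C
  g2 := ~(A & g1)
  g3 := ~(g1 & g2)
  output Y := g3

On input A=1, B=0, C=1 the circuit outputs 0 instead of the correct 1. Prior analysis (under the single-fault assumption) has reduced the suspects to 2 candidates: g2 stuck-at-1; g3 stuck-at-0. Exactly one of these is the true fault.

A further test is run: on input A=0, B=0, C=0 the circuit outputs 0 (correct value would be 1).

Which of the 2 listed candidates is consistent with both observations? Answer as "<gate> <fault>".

g3 stuck-at-0

Evaluate each candidate on input A=0, B=0, C=0:
  g2 stuck-at-1: g0=0, g1=0, g2=1 [stuck-at-1], g3=1 → 1 — eliminated
  g3 stuck-at-0: g0=0, g1=0, g2=1, g3=0 [stuck-at-0] → 0 — matches
Only g3 stuck-at-0 reproduces the observed 0.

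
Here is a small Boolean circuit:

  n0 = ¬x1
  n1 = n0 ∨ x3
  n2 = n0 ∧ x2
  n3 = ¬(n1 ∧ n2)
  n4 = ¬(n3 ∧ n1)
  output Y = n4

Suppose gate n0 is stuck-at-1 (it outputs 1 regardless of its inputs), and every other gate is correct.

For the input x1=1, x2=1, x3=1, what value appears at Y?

Propagate with n0 forced: n0=1 [stuck-at-1], n1=1, n2=1, n3=0, n4=1.
So Y = 1. (Without the fault it would be 0.)

1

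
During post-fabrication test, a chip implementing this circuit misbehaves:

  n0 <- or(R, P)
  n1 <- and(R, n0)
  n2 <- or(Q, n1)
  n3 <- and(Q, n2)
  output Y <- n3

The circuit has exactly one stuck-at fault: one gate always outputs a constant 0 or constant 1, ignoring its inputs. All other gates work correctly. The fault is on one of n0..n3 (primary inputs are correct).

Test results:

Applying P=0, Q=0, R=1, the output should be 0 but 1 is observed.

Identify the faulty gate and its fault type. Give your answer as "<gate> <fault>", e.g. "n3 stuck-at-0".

Fault-free values for test 1 (P=0, Q=0, R=1): n0=1, n1=1, n2=1, n3=0, giving Y=0. Observed 1.
Test 1: faults giving observed 1 are {n3 stuck-at-1}.
Only n3 stuck-at-1 is consistent with every test.

n3 stuck-at-1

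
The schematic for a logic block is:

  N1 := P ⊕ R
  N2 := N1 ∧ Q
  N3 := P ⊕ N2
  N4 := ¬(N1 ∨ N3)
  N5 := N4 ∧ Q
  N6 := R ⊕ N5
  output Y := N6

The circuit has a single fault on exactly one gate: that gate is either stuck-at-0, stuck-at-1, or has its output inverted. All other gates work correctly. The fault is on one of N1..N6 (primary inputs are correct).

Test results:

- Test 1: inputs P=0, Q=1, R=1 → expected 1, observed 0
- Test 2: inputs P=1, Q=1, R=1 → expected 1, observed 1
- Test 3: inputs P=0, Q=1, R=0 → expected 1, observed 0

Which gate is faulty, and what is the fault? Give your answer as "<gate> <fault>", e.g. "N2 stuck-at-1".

N1 inverted output

Fault-free values for test 1 (P=0, Q=1, R=1): N1=1, N2=1, N3=1, N4=0, N5=0, N6=1, giving Y=1. Observed 0.
Test 1: faults giving observed 0 are {N1 stuck-at-0, N1 inverted output, N4 stuck-at-1, N4 inverted output, N5 stuck-at-1, N5 inverted output, N6 stuck-at-0, N6 inverted output}.
Test 2 (P=1, Q=1, R=1): fault-free N1=0, N2=0, N3=1, N4=0, N5=0, N6=1 → 1; observed 1. Eliminates N4 stuck-at-1, N4 inverted output, N5 stuck-at-1, N5 inverted output, N6 stuck-at-0, N6 inverted output.
Test 3 (P=0, Q=1, R=0): fault-free N1=0, N2=0, N3=0, N4=1, N5=1, N6=1 → 1; observed 0. Eliminates N1 stuck-at-0.
Only N1 inverted output is consistent with every test.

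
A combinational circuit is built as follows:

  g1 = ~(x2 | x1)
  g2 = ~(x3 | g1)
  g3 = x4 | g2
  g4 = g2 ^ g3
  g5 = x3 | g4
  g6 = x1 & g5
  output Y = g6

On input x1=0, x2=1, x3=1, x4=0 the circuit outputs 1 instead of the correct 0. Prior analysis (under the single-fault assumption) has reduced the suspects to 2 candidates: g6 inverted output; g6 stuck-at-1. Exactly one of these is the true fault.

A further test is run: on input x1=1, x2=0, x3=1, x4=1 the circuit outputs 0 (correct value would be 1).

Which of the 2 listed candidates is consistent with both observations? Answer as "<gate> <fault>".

g6 inverted output

Evaluate each candidate on input x1=1, x2=0, x3=1, x4=1:
  g6 inverted output: g1=0, g2=0, g3=1, g4=1, g5=1, g6=0 [inverted output] → 0 — matches
  g6 stuck-at-1: g1=0, g2=0, g3=1, g4=1, g5=1, g6=1 [stuck-at-1] → 1 — eliminated
Only g6 inverted output reproduces the observed 0.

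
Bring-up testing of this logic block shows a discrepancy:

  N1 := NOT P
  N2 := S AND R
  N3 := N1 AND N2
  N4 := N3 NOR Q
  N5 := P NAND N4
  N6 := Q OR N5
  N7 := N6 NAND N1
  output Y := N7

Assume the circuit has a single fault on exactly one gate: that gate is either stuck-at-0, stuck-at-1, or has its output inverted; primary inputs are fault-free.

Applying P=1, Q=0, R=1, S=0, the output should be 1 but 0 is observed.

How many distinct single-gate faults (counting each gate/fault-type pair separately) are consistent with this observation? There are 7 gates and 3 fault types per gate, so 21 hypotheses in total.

Fault-free: N1=0, N2=0, N3=0, N4=1, N5=0, N6=0, N7=1 → 1. Observed 0.
  N1: none of the 3 fault types match ✗
  N2: none of the 3 fault types match ✗
  N3: none of the 3 fault types match ✗
  N4: none of the 3 fault types match ✗
  N5: none of the 3 fault types match ✗
  N6: none of the 3 fault types match ✗
  N7: stuck-at-0, inverted output ✓; others ✗
Consistent faults: {N7 stuck-at-0, N7 inverted output} — 2 in all.

2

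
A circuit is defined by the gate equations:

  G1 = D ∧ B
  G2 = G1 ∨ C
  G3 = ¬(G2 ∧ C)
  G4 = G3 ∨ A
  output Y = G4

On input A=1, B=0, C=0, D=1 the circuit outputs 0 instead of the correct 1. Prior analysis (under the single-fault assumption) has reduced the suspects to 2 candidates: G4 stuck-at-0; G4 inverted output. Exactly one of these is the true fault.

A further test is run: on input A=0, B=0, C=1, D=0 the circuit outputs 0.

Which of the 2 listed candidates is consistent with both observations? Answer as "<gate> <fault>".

G4 stuck-at-0

Evaluate each candidate on input A=0, B=0, C=1, D=0:
  G4 stuck-at-0: G1=0, G2=1, G3=0, G4=0 [stuck-at-0] → 0 — matches
  G4 inverted output: G1=0, G2=1, G3=0, G4=1 [inverted output] → 1 — eliminated
Only G4 stuck-at-0 reproduces the observed 0.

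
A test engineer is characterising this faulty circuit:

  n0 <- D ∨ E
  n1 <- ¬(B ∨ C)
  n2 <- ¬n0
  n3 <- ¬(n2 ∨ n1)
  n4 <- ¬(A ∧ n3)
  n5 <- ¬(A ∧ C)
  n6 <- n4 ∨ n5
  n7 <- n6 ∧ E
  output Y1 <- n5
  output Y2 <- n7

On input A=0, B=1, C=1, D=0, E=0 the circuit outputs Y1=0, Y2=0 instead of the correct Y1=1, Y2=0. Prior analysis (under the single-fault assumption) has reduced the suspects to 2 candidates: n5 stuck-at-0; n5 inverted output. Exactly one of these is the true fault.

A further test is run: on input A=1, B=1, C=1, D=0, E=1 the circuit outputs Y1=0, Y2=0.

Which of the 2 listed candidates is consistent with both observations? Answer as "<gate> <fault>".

n5 stuck-at-0

Evaluate each candidate on input A=1, B=1, C=1, D=0, E=1:
  n5 stuck-at-0: n0=1, n1=0, n2=0, n3=1, n4=0, n5=0 [stuck-at-0], n6=0, n7=0 → Y1=0, Y2=0 — matches
  n5 inverted output: n0=1, n1=0, n2=0, n3=1, n4=0, n5=1 [inverted output], n6=1, n7=1 → Y1=1, Y2=1 — eliminated
Only n5 stuck-at-0 reproduces the observed Y1=0, Y2=0.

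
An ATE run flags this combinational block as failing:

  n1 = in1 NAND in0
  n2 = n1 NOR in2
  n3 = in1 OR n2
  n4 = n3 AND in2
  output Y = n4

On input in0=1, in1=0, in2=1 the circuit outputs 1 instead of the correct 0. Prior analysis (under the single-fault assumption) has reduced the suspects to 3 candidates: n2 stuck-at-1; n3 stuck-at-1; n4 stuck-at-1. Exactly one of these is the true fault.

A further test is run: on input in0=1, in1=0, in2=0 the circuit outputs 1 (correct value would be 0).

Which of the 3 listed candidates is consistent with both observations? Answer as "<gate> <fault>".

Evaluate each candidate on input in0=1, in1=0, in2=0:
  n2 stuck-at-1: n1=1, n2=1 [stuck-at-1], n3=1, n4=0 → 0 — eliminated
  n3 stuck-at-1: n1=1, n2=0, n3=1 [stuck-at-1], n4=0 → 0 — eliminated
  n4 stuck-at-1: n1=1, n2=0, n3=0, n4=1 [stuck-at-1] → 1 — matches
Only n4 stuck-at-1 reproduces the observed 1.

n4 stuck-at-1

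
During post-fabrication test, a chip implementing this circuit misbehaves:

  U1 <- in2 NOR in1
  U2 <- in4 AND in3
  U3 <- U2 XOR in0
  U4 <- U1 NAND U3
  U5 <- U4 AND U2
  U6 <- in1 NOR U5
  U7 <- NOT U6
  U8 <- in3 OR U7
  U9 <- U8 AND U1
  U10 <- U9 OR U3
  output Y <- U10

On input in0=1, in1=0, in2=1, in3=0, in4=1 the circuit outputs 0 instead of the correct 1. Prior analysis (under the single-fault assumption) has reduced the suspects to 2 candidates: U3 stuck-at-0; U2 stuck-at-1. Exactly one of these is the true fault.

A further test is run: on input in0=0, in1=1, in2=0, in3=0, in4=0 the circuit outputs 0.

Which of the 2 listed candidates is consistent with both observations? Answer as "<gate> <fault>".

Evaluate each candidate on input in0=0, in1=1, in2=0, in3=0, in4=0:
  U3 stuck-at-0: U1=0, U2=0, U3=0 [stuck-at-0], U4=1, U5=0, U6=0, U7=1, U8=1, U9=0, U10=0 → 0 — matches
  U2 stuck-at-1: U1=0, U2=1 [stuck-at-1], U3=1, U4=1, U5=1, U6=0, U7=1, U8=1, U9=0, U10=1 → 1 — eliminated
Only U3 stuck-at-0 reproduces the observed 0.

U3 stuck-at-0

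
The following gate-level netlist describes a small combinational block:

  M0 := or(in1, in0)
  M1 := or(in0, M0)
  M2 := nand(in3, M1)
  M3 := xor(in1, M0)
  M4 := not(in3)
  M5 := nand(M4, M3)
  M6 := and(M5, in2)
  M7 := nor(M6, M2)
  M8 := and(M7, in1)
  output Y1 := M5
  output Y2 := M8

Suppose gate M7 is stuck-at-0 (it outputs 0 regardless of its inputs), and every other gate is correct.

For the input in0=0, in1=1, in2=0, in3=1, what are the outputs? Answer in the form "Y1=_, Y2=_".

Y1=1, Y2=0

Propagate with M7 forced: M0=1, M1=1, M2=0, M3=0, M4=0, M5=1, M6=0, M7=0 [stuck-at-0], M8=0.
So the outputs are Y1=1, Y2=0. (Without the fault they would be Y1=1, Y2=1.)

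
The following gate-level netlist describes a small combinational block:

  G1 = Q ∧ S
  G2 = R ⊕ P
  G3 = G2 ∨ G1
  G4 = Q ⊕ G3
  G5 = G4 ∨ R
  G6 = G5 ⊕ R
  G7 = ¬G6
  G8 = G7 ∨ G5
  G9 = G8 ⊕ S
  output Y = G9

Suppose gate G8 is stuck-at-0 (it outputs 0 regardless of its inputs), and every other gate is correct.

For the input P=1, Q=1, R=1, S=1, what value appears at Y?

1

Propagate with G8 forced: G1=1, G2=0, G3=1, G4=0, G5=1, G6=0, G7=1, G8=0 [stuck-at-0], G9=1.
So Y = 1. (Without the fault it would be 0.)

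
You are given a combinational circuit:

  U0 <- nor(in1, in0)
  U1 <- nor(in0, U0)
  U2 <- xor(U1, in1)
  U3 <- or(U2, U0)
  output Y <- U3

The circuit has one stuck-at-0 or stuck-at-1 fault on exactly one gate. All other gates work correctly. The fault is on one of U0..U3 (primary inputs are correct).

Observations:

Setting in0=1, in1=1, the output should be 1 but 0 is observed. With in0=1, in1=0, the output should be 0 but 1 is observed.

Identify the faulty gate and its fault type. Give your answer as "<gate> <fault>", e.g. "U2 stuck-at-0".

U1 stuck-at-1

Fault-free values for test 1 (in0=1, in1=1): U0=0, U1=0, U2=1, U3=1, giving Y=1. Observed 0.
Test 1: faults giving observed 0 are {U1 stuck-at-1, U2 stuck-at-0, U3 stuck-at-0}.
Test 2 (in0=1, in1=0): fault-free U0=0, U1=0, U2=0, U3=0 → 0; observed 1. Eliminates U2 stuck-at-0, U3 stuck-at-0.
Only U1 stuck-at-1 is consistent with every test.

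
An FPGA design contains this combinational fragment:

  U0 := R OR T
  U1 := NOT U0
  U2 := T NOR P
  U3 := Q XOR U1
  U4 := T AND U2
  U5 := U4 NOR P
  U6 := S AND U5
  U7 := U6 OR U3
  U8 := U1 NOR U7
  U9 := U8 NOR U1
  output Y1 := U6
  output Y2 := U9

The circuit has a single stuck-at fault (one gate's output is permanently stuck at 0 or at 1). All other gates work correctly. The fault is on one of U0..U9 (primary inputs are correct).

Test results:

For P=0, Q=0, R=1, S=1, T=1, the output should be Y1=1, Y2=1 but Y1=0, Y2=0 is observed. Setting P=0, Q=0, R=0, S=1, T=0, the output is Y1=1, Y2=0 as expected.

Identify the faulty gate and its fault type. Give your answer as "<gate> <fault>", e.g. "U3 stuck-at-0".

U2 stuck-at-1

Fault-free values for test 1 (P=0, Q=0, R=1, S=1, T=1): U0=1, U1=0, U2=0, U3=0, U4=0, U5=1, U6=1, U7=1, U8=0, U9=1, giving Y1=1, Y2=1. Observed Y1=0, Y2=0.
Test 1: faults giving observed Y1=0, Y2=0 are {U2 stuck-at-1, U4 stuck-at-1, U5 stuck-at-0, U6 stuck-at-0}.
Test 2 (P=0, Q=0, R=0, S=1, T=0): fault-free U0=0, U1=1, U2=1, U3=1, U4=0, U5=1, U6=1, U7=1, U8=0, U9=0 → Y1=1, Y2=0; observed Y1=1, Y2=0. Eliminates U4 stuck-at-1, U5 stuck-at-0, U6 stuck-at-0.
Only U2 stuck-at-1 is consistent with every test.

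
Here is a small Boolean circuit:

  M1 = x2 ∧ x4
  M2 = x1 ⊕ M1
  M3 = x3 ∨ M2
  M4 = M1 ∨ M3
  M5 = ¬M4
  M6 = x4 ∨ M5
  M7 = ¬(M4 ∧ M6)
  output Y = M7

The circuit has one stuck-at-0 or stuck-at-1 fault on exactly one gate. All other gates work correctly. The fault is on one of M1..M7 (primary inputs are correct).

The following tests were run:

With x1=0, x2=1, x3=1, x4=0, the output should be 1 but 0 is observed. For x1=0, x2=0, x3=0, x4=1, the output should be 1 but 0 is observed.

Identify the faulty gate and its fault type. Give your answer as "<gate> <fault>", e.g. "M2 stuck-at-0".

M7 stuck-at-0

Fault-free values for test 1 (x1=0, x2=1, x3=1, x4=0): M1=0, M2=0, M3=1, M4=1, M5=0, M6=0, M7=1, giving Y=1. Observed 0.
Test 1: faults giving observed 0 are {M5 stuck-at-1, M6 stuck-at-1, M7 stuck-at-0}.
Test 2 (x1=0, x2=0, x3=0, x4=1): fault-free M1=0, M2=0, M3=0, M4=0, M5=1, M6=1, M7=1 → 1; observed 0. Eliminates M5 stuck-at-1, M6 stuck-at-1.
Only M7 stuck-at-0 is consistent with every test.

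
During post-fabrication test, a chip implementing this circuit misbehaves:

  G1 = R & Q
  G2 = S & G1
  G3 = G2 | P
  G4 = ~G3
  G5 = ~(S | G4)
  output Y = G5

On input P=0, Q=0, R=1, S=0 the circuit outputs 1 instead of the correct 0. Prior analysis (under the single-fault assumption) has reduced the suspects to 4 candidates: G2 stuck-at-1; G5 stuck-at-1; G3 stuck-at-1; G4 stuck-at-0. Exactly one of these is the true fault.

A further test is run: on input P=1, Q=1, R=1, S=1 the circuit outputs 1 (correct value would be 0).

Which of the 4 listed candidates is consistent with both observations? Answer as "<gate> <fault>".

Evaluate each candidate on input P=1, Q=1, R=1, S=1:
  G2 stuck-at-1: G1=1, G2=1 [stuck-at-1], G3=1, G4=0, G5=0 → 0 — eliminated
  G5 stuck-at-1: G1=1, G2=1, G3=1, G4=0, G5=1 [stuck-at-1] → 1 — matches
  G3 stuck-at-1: G1=1, G2=1, G3=1 [stuck-at-1], G4=0, G5=0 → 0 — eliminated
  G4 stuck-at-0: G1=1, G2=1, G3=1, G4=0 [stuck-at-0], G5=0 → 0 — eliminated
Only G5 stuck-at-1 reproduces the observed 1.

G5 stuck-at-1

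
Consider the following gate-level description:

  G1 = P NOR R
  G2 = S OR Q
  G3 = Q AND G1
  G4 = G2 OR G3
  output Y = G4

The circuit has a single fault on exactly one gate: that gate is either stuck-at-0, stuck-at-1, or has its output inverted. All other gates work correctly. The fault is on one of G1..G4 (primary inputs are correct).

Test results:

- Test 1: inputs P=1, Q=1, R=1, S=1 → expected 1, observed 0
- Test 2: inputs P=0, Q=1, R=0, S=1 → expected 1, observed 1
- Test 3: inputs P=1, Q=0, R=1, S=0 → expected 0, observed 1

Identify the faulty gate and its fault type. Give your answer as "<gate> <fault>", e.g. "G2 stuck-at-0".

Fault-free values for test 1 (P=1, Q=1, R=1, S=1): G1=0, G2=1, G3=0, G4=1, giving Y=1. Observed 0.
Test 1: faults giving observed 0 are {G2 stuck-at-0, G2 inverted output, G4 stuck-at-0, G4 inverted output}.
Test 2 (P=0, Q=1, R=0, S=1): fault-free G1=1, G2=1, G3=1, G4=1 → 1; observed 1. Eliminates G4 stuck-at-0, G4 inverted output.
Test 3 (P=1, Q=0, R=1, S=0): fault-free G1=0, G2=0, G3=0, G4=0 → 0; observed 1. Eliminates G2 stuck-at-0.
Only G2 inverted output is consistent with every test.

G2 inverted output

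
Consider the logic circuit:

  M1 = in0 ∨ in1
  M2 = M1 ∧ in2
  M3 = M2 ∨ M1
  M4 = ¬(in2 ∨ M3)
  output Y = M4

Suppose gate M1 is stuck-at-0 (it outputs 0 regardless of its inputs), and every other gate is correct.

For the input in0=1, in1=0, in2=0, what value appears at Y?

Propagate with M1 forced: M1=0 [stuck-at-0], M2=0, M3=0, M4=1.
So Y = 1. (Without the fault it would be 0.)

1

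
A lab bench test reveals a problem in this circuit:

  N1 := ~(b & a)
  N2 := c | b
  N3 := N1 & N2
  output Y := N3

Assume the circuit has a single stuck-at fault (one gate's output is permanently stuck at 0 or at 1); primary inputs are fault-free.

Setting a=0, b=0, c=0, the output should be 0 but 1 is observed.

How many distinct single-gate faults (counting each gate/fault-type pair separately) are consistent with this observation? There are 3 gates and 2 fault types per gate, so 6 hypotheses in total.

2

Fault-free: N1=1, N2=0, N3=0 → 0. Observed 1.
  N1 stuck-at-0: output 0 ✗
  N1 stuck-at-1: output 0 ✗
  N2 stuck-at-0: output 0 ✗
  N2 stuck-at-1: output 1 ✓
  N3 stuck-at-0: output 0 ✗
  N3 stuck-at-1: output 1 ✓
Consistent faults: {N2 stuck-at-1, N3 stuck-at-1} — 2 in all.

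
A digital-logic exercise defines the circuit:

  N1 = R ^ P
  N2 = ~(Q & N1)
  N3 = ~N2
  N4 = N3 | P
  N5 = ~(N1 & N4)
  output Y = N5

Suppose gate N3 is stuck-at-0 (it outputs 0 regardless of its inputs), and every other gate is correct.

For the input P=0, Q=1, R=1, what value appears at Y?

Propagate with N3 forced: N1=1, N2=0, N3=0 [stuck-at-0], N4=0, N5=1.
So Y = 1. (Without the fault it would be 0.)

1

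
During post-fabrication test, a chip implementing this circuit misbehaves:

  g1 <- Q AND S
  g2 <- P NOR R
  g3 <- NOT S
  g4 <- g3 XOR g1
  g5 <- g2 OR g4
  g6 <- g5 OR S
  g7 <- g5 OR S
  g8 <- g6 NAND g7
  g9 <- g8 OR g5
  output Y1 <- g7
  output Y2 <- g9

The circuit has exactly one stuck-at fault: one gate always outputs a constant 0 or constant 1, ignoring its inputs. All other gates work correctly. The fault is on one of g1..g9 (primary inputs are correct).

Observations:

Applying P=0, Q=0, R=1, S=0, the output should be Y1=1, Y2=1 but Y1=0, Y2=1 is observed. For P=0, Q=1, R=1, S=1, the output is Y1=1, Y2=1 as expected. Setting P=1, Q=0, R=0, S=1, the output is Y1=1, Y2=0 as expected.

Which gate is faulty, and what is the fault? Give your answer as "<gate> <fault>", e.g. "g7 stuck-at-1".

g3 stuck-at-0

Fault-free values for test 1 (P=0, Q=0, R=1, S=0): g1=0, g2=0, g3=1, g4=1, g5=1, g6=1, g7=1, g8=0, g9=1, giving Y1=1, Y2=1. Observed Y1=0, Y2=1.
Test 1: faults giving observed Y1=0, Y2=1 are {g1 stuck-at-1, g3 stuck-at-0, g4 stuck-at-0, g5 stuck-at-0, g7 stuck-at-0}.
Test 2 (P=0, Q=1, R=1, S=1): fault-free g1=1, g2=0, g3=0, g4=1, g5=1, g6=1, g7=1, g8=0, g9=1 → Y1=1, Y2=1; observed Y1=1, Y2=1. Eliminates g4 stuck-at-0, g5 stuck-at-0, g7 stuck-at-0.
Test 3 (P=1, Q=0, R=0, S=1): fault-free g1=0, g2=0, g3=0, g4=0, g5=0, g6=1, g7=1, g8=0, g9=0 → Y1=1, Y2=0; observed Y1=1, Y2=0. Eliminates g1 stuck-at-1.
Only g3 stuck-at-0 is consistent with every test.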